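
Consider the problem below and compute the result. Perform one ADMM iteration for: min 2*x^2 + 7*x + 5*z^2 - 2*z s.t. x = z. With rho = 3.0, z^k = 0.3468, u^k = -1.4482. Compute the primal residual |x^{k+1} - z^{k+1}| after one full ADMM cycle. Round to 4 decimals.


ADMM iteration with rho = 3.0, z^k = 0.3468, u^k = -1.4482
Step 1: x-update.
Minimize 2*x^2 + 7*x + (3.0/2)*(x - 0.3468 - 1.4482)^2
FOC: (2*2 + 3.0)*x = -7 + 3.0*(0.3468 + 1.4482)
x^{k+1} = -0.2307
Step 2: z-update.
Minimize 5*z^2 - 2*z + (3.0/2)*(-0.2307 - z - 1.4482)^2
FOC: (2*5 + 3.0)*z = 2 + 3.0*(-0.2307 - 1.4482)
z^{k+1} = -0.2336
Step 3: u-update.
u^{k+1} = -1.4482 - 0.2307 + 0.2336 = -1.4453
Step 4: Primal residual = |-0.2307 + 0.2336| = 0.0029


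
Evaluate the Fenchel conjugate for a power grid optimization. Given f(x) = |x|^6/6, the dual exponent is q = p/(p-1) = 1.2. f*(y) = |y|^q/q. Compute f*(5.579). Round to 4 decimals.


The conjugate exponent q satisfies 1/p + 1/q = 1.
p = 6, so q = 6/(6 - 1) = 1.2
|y|^q = 5.579^1.2 = 7.8681
f*(5.579) = 7.8681 / 1.2 = 6.5567


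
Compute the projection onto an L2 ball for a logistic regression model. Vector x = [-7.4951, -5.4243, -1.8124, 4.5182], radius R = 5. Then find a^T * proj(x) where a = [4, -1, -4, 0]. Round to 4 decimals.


Step 1: Compute ||x|| (intermediates to 6 decimals).
||x|| = sqrt((-7.4951)^2 + (-5.4243)^2 + (-1.8124)^2 + 4.5182^2) = 10.454591
Step 2: Project.
Since ||x|| > R, scale = R/||x|| = 5/10.454591 = 0.478259, proj(x) = scale * x
proj(x) = [-3.584599, -2.59422, -0.866797, 2.16087]
Step 3: Dot product.
a^T * proj(x) = 4*(-3.584599) - 1*(-2.59422) - 4*(-0.866797) + 0*2.16087 = -8.277


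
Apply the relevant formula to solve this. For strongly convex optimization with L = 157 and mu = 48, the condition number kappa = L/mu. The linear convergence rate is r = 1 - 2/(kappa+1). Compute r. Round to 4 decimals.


Step 1: Compute the condition number.
kappa = L/mu = 157/48 = 3.2708
Step 2: Compute the convergence rate.
r = 1 - 2/(kappa + 1) = 1 - 2*mu/(L + mu) = (L - mu)/(L + mu) = 109/205 = 0.5317


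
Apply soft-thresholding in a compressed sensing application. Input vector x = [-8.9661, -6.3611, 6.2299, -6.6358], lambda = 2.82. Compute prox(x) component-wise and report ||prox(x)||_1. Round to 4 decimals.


Soft-thresholding with lambda = 2.82:
prox(-8.9661) = sign(-8.9661)*max(|-8.9661| - 2.82, 0) = -6.1461
prox(-6.3611) = sign(-6.3611)*max(|-6.3611| - 2.82, 0) = -3.5411
prox(6.2299) = sign(6.2299)*max(|6.2299| - 2.82, 0) = 3.4099
prox(-6.6358) = sign(-6.6358)*max(|-6.6358| - 2.82, 0) = -3.8158
prox(x) = [-6.1461, -3.5411, 3.4099, -3.8158]
||prox(x)||_1 = 6.1461 + 3.5411 + 3.4099 + 3.8158 = 16.9129


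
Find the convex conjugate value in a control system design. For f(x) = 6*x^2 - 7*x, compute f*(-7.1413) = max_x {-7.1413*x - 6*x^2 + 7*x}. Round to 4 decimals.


f*(y) = sup_x {y*x - a*x^2 - b*x} = sup_x {(y-b)*x - a*x^2}
FOC: (y - b) - 2a*x = 0 => x* = (y - b)/(2a)
x* = (-7.1413 + 7)/(2*6) = -0.0118
f*(-7.1413) = (y-b)^2/(4a) = (-7.1413 + 7)^2/(4*6)
= 0.02/24 = 0.0008


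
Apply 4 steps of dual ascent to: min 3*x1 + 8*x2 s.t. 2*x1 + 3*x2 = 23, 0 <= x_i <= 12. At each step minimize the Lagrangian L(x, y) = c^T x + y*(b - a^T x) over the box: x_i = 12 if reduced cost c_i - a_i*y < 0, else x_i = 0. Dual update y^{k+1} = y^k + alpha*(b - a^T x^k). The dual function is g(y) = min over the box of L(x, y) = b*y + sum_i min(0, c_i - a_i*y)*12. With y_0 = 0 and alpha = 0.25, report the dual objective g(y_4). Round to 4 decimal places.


Dual ascent for LP: min 3*x1 + 8*x2, 2*x1 + 3*x2 = 23, 0 <= x_i <= 12
Step 1: y^k = 0.0, reduced costs: (3.0, 8.0)
  x^k = (0.0, 0.0), subgradient = b - a^T x = 23.0
  y^{k+1} = 0.0 + 0.25*23.0 = 5.75
Step 2: y^k = 5.75, reduced costs: (-8.5, -9.25)
  x^k = (12.0, 12.0), subgradient = b - a^T x = -37.0
  y^{k+1} = 5.75 + 0.25*-37.0 = -3.5
Step 3: y^k = -3.5, reduced costs: (10.0, 18.5)
  x^k = (0.0, 0.0), subgradient = b - a^T x = 23.0
  y^{k+1} = -3.5 + 0.25*23.0 = 2.25
Step 4: y^k = 2.25, reduced costs: (-1.5, 1.25)
  x^k = (12.0, 0.0), subgradient = b - a^T x = -1.0
  y^{k+1} = 2.25 + 0.25*-1.0 = 2.0
Dual objective at y_4 = 2.0: reduced costs (-1.0, 2.0), box minimizer x = (12.0, 0.0)
g(y_4) = b*y + (c1 - a1*y)*x1 + (c2 - a2*y)*x2 = 23*2.0 + (-1.0)*12.0 + 2.0*0.0 = 46.0 - 12.0 + 0.0 = 34.0


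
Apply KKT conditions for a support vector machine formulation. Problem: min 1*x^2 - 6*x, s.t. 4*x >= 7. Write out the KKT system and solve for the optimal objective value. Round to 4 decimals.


Step 1: Try lambda = 0 (constraint inactive).
Stationarity: 2*1*x - 6 = 0
x* = 6/(2*1) = 3.0
Check constraint: 4*3.0 = 12.0 >= 7 -- satisfied.
Step 2: Compute optimal value.
f(x*) = 1*3.0^2 - 6*3.0 = -9.0


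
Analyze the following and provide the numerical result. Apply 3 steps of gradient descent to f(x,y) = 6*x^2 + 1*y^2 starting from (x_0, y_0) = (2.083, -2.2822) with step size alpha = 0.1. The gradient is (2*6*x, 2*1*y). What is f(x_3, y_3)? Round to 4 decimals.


Gradient descent on f(x,y) = 6*x^2 + 1*y^2.
Starting point: (2.083, -2.2822), alpha = 0.1
Step 1: grad_x = 2*6*2.083 = 24.996, grad_y = 2*1*-2.2822 = -4.5644
  x_1 = 2.083 - 0.1*24.996 = -0.4166
  y_1 = -2.2822 - 0.1*-4.5644 = -1.8258
Step 2: grad_x = 2*6*-0.4166 = -4.9992, grad_y = 2*1*-1.8258 = -3.6515
  x_2 = -0.4166 - 0.1*-4.9992 = 0.0833
  y_2 = -1.8258 - 0.1*-3.6515 = -1.4606
Step 3: grad_x = 2*6*0.0833 = 0.9998, grad_y = 2*1*-1.4606 = -2.9212
  x_3 = 0.0833 - 0.1*0.9998 = -0.0167
  y_3 = -1.4606 - 0.1*-2.9212 = -1.1685
f(-0.0167, -1.1685) = 6*(-0.0167)^2 + 1*(-1.1685)^2 = 1.367


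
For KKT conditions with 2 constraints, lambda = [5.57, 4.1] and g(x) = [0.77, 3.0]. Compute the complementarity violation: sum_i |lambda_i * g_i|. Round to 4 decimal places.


KKT complementary slackness check:
lambda_1 * g_1 = 5.57 * 0.77 = 4.2889
lambda_2 * g_2 = 4.1 * 3.0 = 12.3
Total violation = 4.2889 + 12.3 = 16.5889


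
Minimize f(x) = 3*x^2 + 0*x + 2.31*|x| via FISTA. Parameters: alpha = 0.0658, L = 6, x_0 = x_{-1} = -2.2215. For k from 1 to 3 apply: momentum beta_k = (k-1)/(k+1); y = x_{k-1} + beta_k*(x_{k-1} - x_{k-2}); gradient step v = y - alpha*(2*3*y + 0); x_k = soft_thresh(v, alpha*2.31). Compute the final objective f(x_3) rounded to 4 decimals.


FISTA on f(x) = 3*x^2 + 0*x + 2.31*|x|
L = 6, alpha = 0.0658
Iteration 1: beta = 0.0, y = -2.2215 + 0.0*(-2.2215 + 2.2215) = -2.2215
  grad(y) = -13.329, v = y - alpha*grad = -1.3445
  prox(v) = soft_thresh(-1.3445, 0.152) = -1.1925
Iteration 2: beta = 0.3333, y = -1.1925 + 0.3333*(-1.1925 + 2.2215) = -0.8494
  grad(y) = -5.0966, v = y - alpha*grad = -0.5141
  prox(v) = soft_thresh(-0.5141, 0.152) = -0.3621
Iteration 3: beta = 0.5, y = -0.3621 + 0.5*(-0.3621 + 1.1925) = 0.0531
  grad(y) = 0.3186, v = y - alpha*grad = 0.0321
  prox(v) = soft_thresh(0.0321, 0.152) = 0.0
f(x_3) = 3*0.0^2 + 0*0.0 + 2.31*|0.0| = 0.0


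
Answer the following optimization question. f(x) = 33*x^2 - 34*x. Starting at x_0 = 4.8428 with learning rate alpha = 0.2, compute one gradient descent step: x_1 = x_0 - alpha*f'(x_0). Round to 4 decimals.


We compute the gradient at x_0 and apply the update.
f'(x) = 66*x - 34
f'(4.8428) = 66*4.8428 - 34 = 285.6248
x_1 = 4.8428 - 0.2*285.6248 = -52.2822


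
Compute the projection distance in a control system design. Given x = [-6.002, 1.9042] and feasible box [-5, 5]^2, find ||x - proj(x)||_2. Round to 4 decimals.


Project each component onto [-5, 5].
clip(-6.002) = -5.0, clip(1.9042) = 1.9042
Projection = [-5.0, 1.9042]
Squared diffs: [1.004, 0.0]
Distance = sqrt(1.004) = 1.002


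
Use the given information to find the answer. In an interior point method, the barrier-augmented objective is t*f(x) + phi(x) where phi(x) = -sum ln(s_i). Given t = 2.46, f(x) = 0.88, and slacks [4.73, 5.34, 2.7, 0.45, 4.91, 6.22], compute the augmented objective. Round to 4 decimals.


Step 1: Compute log-barrier.
ln values: [1.5539, 1.6752, 0.9933, -0.7985, 1.5913, 1.8278]
phi = -(1.5539 + 1.6752 + 0.9933 - 0.7985 + 1.5913 + 1.8278) = -6.8429
Step 2: Compute augmented objective.
t*f(x) = 2.46*0.88 = 2.1648
Total = 2.1648 - 6.8429 = -4.6781


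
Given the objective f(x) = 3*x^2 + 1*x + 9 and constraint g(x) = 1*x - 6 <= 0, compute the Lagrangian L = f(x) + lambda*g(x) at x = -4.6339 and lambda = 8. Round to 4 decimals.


Step 1: Evaluate f(x).
f(-4.6339) = 3*(-4.6339)^2 + 1*(-4.6339) + 9 = 68.7852
Step 2: Evaluate g(x).
g(-4.6339) = 1*-4.6339 - 6 = -10.6339
Step 3: Compute Lagrangian.
L = 68.7852 + 8*-10.6339 = -16.286


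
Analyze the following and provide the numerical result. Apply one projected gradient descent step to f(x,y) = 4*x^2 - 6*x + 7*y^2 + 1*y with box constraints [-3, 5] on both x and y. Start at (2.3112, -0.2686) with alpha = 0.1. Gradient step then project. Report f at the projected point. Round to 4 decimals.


Step 1: Compute gradient at (2.3112, -0.2686).
grad_x = 2*4*2.3112 - 6 = 12.4896
grad_y = 2*7*-0.2686 + 1 = -2.7604
Step 2: Gradient step.
x_raw = 2.3112 - 0.1*12.4896 = 1.0622
y_raw = -0.2686 - 0.1*-2.7604 = 0.0074
Step 3: Project onto [-3, 5].
x_proj = clip(1.0622) = 1.0622
y_proj = clip(0.0074) = 0.0074
Step 4: Evaluate f.
f(1.0622, 0.0074) = -1.8522


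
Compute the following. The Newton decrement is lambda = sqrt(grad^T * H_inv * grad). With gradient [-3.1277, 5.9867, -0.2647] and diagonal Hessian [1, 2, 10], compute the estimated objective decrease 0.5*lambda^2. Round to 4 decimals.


Step 1: H is diagonal, so H^(-1) * g = [-3.1277, 2.9934, -0.0265].
Step 2: g^T H^(-1) g = sum_i g_i^2 / H_ii
  = (-3.1277)^2/1 + (5.9867)^2/2 + (-0.2647)^2/10
  = 9.7825 + 17.9203 + 0.007 = 27.7098
Step 3: Objective decrease = 0.5 * g^T H^(-1) g = 13.8549


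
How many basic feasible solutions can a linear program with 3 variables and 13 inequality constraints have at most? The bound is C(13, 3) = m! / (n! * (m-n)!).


Each vertex corresponds to some choice of n active constraints out of m, so the number of vertices is at most C(m, n) = m! / (n!(m-n)!).
m = 13, n = 3
Numerator: 13 * 12 * 11
Denominator: 3! = 6
C(13, 3) = 286


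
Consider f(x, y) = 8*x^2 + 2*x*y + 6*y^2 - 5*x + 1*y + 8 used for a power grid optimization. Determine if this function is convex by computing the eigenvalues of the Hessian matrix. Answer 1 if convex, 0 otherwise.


The Hessian of f(x,y) = 8*x^2 + 2*x*y + 6*y^2 - 5*x + 1*y + 8 is:
H = [[16, 2], [2, 12]]
Trace = 16 + 12 = 28
Determinant = 16*12 - (2)^2 = 188
Discriminant = (28)^2 - 4*188 = 32.0
Eigenvalues: lambda_1 = 11.1716, lambda_2 = 16.8284
The function is convex.

1


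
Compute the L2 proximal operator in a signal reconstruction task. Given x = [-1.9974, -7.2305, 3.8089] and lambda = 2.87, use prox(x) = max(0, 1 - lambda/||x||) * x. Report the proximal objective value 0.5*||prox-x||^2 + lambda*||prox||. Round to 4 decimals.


Step 1: Compute ||x||.
||x|| = 8.4129
Step 2: Compute scaling factor.
scale = max(0, 1 - 2.87/8.4129) = 0.6589
Step 3: prox(x) = [-1.316, -4.7639, 2.5095]
||prox(x)|| = 5.5429
Step 4: Proximal objective.
0.5*||prox-x||^2 = 4.1185
lambda*||prox|| = 15.9081
Total = 20.0267


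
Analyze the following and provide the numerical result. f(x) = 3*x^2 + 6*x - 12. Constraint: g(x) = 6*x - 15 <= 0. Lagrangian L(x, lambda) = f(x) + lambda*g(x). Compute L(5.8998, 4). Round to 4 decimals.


Step 1: Evaluate f(x).
f(5.8998) = 3*5.8998^2 + 6*5.8998 - 12 = 127.8217
Step 2: Evaluate g(x).
g(5.8998) = 6*5.8998 - 15 = 20.3988
Step 3: Compute Lagrangian.
L = 127.8217 + 4*20.3988 = 209.4169


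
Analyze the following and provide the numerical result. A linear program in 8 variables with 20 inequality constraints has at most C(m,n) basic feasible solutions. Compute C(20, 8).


Each vertex corresponds to some choice of n active constraints out of m, so the number of vertices is at most C(m, n) = m! / (n!(m-n)!).
m = 20, n = 8
Numerator: 20 * 19 * 18 * 17 * 16 * 15 * 14 * 13
Denominator: 8! = 40320
C(20, 8) = 125970


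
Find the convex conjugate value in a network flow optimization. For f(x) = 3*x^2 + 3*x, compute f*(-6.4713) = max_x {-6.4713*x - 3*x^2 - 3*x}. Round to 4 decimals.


f*(y) = sup_x {y*x - a*x^2 - b*x} = sup_x {(y-b)*x - a*x^2}
FOC: (y - b) - 2a*x = 0 => x* = (y - b)/(2a)
x* = (-6.4713 - 3)/(2*3) = -1.5786
f*(-6.4713) = (y-b)^2/(4a) = (-6.4713 - 3)^2/(4*3)
= 89.7055/12 = 7.4755


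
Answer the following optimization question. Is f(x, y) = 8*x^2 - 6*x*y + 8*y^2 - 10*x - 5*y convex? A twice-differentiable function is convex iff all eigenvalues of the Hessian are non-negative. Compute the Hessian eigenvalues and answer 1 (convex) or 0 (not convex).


The Hessian of f(x,y) = 8*x^2 - 6*x*y + 8*y^2 - 10*x - 5*y is:
H = [[16, -6], [-6, 16]]
Trace = 16 + 16 = 32
Determinant = 16*16 - (-6)^2 = 220
Discriminant = (32)^2 - 4*220 = 144.0
Eigenvalues: lambda_1 = 10.0, lambda_2 = 22.0
The function is convex.

1


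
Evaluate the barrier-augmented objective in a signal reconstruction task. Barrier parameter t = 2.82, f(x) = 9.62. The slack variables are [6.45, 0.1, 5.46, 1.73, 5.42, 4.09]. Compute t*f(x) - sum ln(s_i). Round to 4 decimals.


Step 1: Compute log-barrier.
ln values: [1.8641, -2.3026, 1.6974, 0.5481, 1.6901, 1.4085]
phi = -(1.8641 - 2.3026 + 1.6974 + 0.5481 + 1.6901 + 1.4085) = -4.9057
Step 2: Compute augmented objective.
t*f(x) = 2.82*9.62 = 27.1284
Total = 27.1284 - 4.9057 = 22.2227


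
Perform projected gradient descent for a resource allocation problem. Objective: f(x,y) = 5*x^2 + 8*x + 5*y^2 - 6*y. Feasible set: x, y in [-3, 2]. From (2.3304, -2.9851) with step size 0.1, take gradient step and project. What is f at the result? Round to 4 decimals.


Step 1: Compute gradient at (2.3304, -2.9851).
grad_x = 2*5*2.3304 + 8 = 31.304
grad_y = 2*5*-2.9851 - 6 = -35.851
Step 2: Gradient step.
x_raw = 2.3304 - 0.1*31.304 = -0.8
y_raw = -2.9851 - 0.1*-35.851 = 0.6
Step 3: Project onto [-3, 2].
x_proj = clip(-0.8) = -0.8
y_proj = clip(0.6) = 0.6
Step 4: Evaluate f.
f(-0.8, 0.6) = -5.0


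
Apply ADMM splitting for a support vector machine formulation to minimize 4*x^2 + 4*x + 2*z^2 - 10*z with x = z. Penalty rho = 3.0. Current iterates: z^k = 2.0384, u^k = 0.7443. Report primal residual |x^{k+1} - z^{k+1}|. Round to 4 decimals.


ADMM iteration with rho = 3.0, z^k = 2.0384, u^k = 0.7443
Step 1: x-update.
Minimize 4*x^2 + 4*x + (3.0/2)*(x - 2.0384 + 0.7443)^2
FOC: (2*4 + 3.0)*x = -4 + 3.0*(2.0384 - 0.7443)
x^{k+1} = -0.0107
Step 2: z-update.
Minimize 2*z^2 - 10*z + (3.0/2)*(-0.0107 - z + 0.7443)^2
FOC: (2*2 + 3.0)*z = 10 + 3.0*(-0.0107 + 0.7443)
z^{k+1} = 1.743
Step 3: u-update.
u^{k+1} = 0.7443 - 0.0107 - 1.743 = -1.0094
Step 4: Primal residual = |-0.0107 - 1.743| = 1.7537


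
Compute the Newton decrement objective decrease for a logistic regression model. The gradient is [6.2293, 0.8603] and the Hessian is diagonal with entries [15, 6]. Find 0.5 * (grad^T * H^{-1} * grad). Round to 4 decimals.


Step 1: H is diagonal, so H^(-1) * g = [0.4153, 0.1434].
Step 2: g^T H^(-1) g = sum_i g_i^2 / H_ii
  = (6.2293)^2/15 + (0.8603)^2/6
  = 2.5869 + 0.1234 = 2.7103
Step 3: Objective decrease = 0.5 * g^T H^(-1) g = 1.3551


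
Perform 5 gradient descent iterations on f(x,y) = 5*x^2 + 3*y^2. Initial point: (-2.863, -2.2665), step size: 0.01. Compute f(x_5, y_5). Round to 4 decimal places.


Gradient descent on f(x,y) = 5*x^2 + 3*y^2.
Starting point: (-2.863, -2.2665), alpha = 0.01
Step 1: grad_x = 2*5*-2.863 = -28.63, grad_y = 2*3*-2.2665 = -13.599
  x_1 = -2.863 - 0.01*-28.63 = -2.5767
  y_1 = -2.2665 - 0.01*-13.599 = -2.1305
Step 2: grad_x = 2*5*-2.5767 = -25.767, grad_y = 2*3*-2.1305 = -12.7831
  x_2 = -2.5767 - 0.01*-25.767 = -2.319
  y_2 = -2.1305 - 0.01*-12.7831 = -2.0027
Step 3: grad_x = 2*5*-2.319 = -23.1903, grad_y = 2*3*-2.0027 = -12.0161
  x_3 = -2.319 - 0.01*-23.1903 = -2.0871
  y_3 = -2.0027 - 0.01*-12.0161 = -1.8825
Step 4: grad_x = 2*5*-2.0871 = -20.8713, grad_y = 2*3*-1.8825 = -11.2951
  x_4 = -2.0871 - 0.01*-20.8713 = -1.8784
  y_4 = -1.8825 - 0.01*-11.2951 = -1.7696
Step 5: grad_x = 2*5*-1.8784 = -18.7841, grad_y = 2*3*-1.7696 = -10.6174
  x_5 = -1.8784 - 0.01*-18.7841 = -1.6906
  y_5 = -1.7696 - 0.01*-10.6174 = -1.6634
f(-1.6906, -1.6634) = 5*(-1.6906)^2 + 3*(-1.6634)^2 = 22.5908


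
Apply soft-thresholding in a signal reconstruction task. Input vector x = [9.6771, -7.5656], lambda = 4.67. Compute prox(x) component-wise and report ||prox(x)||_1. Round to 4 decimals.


Soft-thresholding with lambda = 4.67:
prox(9.6771) = sign(9.6771)*max(|9.6771| - 4.67, 0) = 5.0071
prox(-7.5656) = sign(-7.5656)*max(|-7.5656| - 4.67, 0) = -2.8956
prox(x) = [5.0071, -2.8956]
||prox(x)||_1 = 5.0071 + 2.8956 = 7.9027


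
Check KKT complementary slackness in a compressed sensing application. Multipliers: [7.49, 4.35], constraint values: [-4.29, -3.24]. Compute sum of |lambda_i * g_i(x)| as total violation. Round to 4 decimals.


KKT complementary slackness check:
lambda_1 * g_1 = 7.49 * -4.29 = -32.1321
lambda_2 * g_2 = 4.35 * -3.24 = -14.094
Total violation = 32.1321 + 14.094 = 46.2261


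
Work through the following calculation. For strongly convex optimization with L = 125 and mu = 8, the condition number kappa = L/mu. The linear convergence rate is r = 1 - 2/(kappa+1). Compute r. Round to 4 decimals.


Step 1: Compute the condition number.
kappa = L/mu = 125/8 = 15.625
Step 2: Compute the convergence rate.
r = 1 - 2/(kappa + 1) = 1 - 2*mu/(L + mu) = (L - mu)/(L + mu) = 117/133 = 0.8797


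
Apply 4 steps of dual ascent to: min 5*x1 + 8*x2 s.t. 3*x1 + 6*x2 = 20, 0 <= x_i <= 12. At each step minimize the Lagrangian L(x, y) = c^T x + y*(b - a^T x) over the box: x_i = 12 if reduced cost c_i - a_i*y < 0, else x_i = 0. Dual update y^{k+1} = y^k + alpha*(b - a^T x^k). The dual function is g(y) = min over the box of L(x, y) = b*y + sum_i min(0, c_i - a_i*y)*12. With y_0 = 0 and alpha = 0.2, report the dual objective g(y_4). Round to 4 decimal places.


Dual ascent for LP: min 5*x1 + 8*x2, 3*x1 + 6*x2 = 20, 0 <= x_i <= 12
Step 1: y^k = 0.0, reduced costs: (5.0, 8.0)
  x^k = (0.0, 0.0), subgradient = b - a^T x = 20.0
  y^{k+1} = 0.0 + 0.2*20.0 = 4.0
Step 2: y^k = 4.0, reduced costs: (-7.0, -16.0)
  x^k = (12.0, 12.0), subgradient = b - a^T x = -88.0
  y^{k+1} = 4.0 + 0.2*-88.0 = -13.6
Step 3: y^k = -13.6, reduced costs: (45.8, 89.6)
  x^k = (0.0, 0.0), subgradient = b - a^T x = 20.0
  y^{k+1} = -13.6 + 0.2*20.0 = -9.6
Step 4: y^k = -9.6, reduced costs: (33.8, 65.6)
  x^k = (0.0, 0.0), subgradient = b - a^T x = 20.0
  y^{k+1} = -9.6 + 0.2*20.0 = -5.6
Dual objective at y_4 = -5.6: reduced costs (21.8, 41.6), box minimizer x = (0.0, 0.0)
g(y_4) = b*y + (c1 - a1*y)*x1 + (c2 - a2*y)*x2 = 20*(-5.6) + 21.8*0.0 + 41.6*0.0 = -112.0 + 0.0 + 0.0 = -112.0


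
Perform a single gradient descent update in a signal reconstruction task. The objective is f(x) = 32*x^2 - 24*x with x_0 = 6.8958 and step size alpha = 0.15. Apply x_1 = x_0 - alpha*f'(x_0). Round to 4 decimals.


We compute the gradient at x_0 and apply the update.
f'(x) = 64*x - 24
f'(6.8958) = 64*6.8958 - 24 = 417.3312
x_1 = 6.8958 - 0.15*417.3312 = -55.7039


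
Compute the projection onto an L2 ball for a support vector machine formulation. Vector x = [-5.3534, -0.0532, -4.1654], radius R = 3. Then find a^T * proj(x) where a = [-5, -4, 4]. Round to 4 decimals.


Step 1: Compute ||x|| (intermediates to 6 decimals).
||x|| = sqrt((-5.3534)^2 + (-0.0532)^2 + (-4.1654)^2) = 6.783235
Step 2: Project.
Since ||x|| > R, scale = R/||x|| = 3/6.783235 = 0.442267, proj(x) = scale * x
proj(x) = [-2.367632, -0.023529, -1.842219]
Step 3: Dot product.
a^T * proj(x) = -5*(-2.367632) - 4*(-0.023529) + 4*(-1.842219) = 4.5634


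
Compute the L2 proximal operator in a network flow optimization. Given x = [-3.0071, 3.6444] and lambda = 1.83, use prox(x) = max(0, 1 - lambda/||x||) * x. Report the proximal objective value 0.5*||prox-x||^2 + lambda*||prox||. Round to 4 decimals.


Step 1: Compute ||x||.
||x|| = 4.7249
Step 2: Compute scaling factor.
scale = max(0, 1 - 1.83/4.7249) = 0.6127
Step 3: prox(x) = [-1.8424, 2.2329]
||prox(x)|| = 2.8949
Step 4: Proximal objective.
0.5*||prox-x||^2 = 1.6745
lambda*||prox|| = 5.2977
Total = 6.972


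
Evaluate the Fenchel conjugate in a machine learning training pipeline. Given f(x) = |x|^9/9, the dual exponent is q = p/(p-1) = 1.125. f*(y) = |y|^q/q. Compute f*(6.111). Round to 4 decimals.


The conjugate exponent q satisfies 1/p + 1/q = 1.
p = 9, so q = 9/(9 - 1) = 1.125
|y|^q = 6.111^1.125 = 7.6626
f*(6.111) = 7.6626 / 1.125 = 6.8112


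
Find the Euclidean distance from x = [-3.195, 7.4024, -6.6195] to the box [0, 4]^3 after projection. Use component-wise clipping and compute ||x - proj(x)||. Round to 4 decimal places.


Project each component onto [0, 4].
clip(-3.195) = 0.0, clip(7.4024) = 4.0, clip(-6.6195) = 0.0
Projection = [0.0, 4.0, 0.0]
Squared diffs: [10.208, 11.5763, 43.8178]
Distance = sqrt(65.6021) = 8.0995


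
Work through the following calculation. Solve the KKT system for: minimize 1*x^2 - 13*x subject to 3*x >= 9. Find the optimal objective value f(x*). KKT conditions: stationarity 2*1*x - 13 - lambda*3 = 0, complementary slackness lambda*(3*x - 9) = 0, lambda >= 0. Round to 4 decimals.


Step 1: Try lambda = 0 (constraint inactive).
Stationarity: 2*1*x - 13 = 0
x* = 13/(2*1) = 6.5
Check constraint: 3*6.5 = 19.5 >= 9 -- satisfied.
Step 2: Compute optimal value.
f(x*) = 1*6.5^2 - 13*6.5 = -42.25


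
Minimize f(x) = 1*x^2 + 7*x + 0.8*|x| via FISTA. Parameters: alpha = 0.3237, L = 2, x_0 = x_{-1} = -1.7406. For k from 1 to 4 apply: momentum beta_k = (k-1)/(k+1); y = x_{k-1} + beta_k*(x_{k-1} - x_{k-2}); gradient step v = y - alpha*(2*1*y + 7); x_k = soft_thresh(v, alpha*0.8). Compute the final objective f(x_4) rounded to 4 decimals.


FISTA on f(x) = 1*x^2 + 7*x + 0.8*|x|
L = 2, alpha = 0.3237
Iteration 1: beta = 0.0, y = -1.7406 + 0.0*(-1.7406 + 1.7406) = -1.7406
  grad(y) = 3.5188, v = y - alpha*grad = -2.8796
  prox(v) = soft_thresh(-2.8796, 0.259) = -2.6207
Iteration 2: beta = 0.3333, y = -2.6207 + 0.3333*(-2.6207 + 1.7406) = -2.914
  grad(y) = 1.1719, v = y - alpha*grad = -3.2934
  prox(v) = soft_thresh(-3.2934, 0.259) = -3.0344
Iteration 3: beta = 0.5, y = -3.0344 + 0.5*(-3.0344 + 2.6207) = -3.2413
  grad(y) = 0.5174, v = y - alpha*grad = -3.4088
  prox(v) = soft_thresh(-3.4088, 0.259) = -3.1498
Iteration 4: beta = 0.6, y = -3.1498 + 0.6*(-3.1498 + 3.0344) = -3.2191
  grad(y) = 0.5619, v = y - alpha*grad = -3.4009
  prox(v) = soft_thresh(-3.4009, 0.259) = -3.142
f(x_4) = 1*(-3.142)^2 + 7*(-3.142) + 0.8*|-3.142| = -9.6082


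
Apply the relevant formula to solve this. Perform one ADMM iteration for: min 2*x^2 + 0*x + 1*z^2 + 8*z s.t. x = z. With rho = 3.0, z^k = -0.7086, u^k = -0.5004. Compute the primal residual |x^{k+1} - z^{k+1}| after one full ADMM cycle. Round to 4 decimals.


ADMM iteration with rho = 3.0, z^k = -0.7086, u^k = -0.5004
Step 1: x-update.
Minimize 2*x^2 + 0*x + (3.0/2)*(x + 0.7086 - 0.5004)^2
FOC: (2*2 + 3.0)*x = 0 + 3.0*(-0.7086 + 0.5004)
x^{k+1} = -0.0892
Step 2: z-update.
Minimize 1*z^2 + 8*z + (3.0/2)*(-0.0892 - z - 0.5004)^2
FOC: (2*1 + 3.0)*z = -8 + 3.0*(-0.0892 - 0.5004)
z^{k+1} = -1.9538
Step 3: u-update.
u^{k+1} = -0.5004 - 0.0892 + 1.9538 = 1.3641
Step 4: Primal residual = |-0.0892 + 1.9538| = 1.8645


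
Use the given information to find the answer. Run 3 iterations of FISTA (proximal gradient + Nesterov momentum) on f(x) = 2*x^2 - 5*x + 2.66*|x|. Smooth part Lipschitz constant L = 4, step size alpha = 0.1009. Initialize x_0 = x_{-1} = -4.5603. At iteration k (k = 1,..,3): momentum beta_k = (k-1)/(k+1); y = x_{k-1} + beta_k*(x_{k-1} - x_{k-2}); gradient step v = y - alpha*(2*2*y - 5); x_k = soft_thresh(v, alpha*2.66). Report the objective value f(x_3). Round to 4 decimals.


FISTA on f(x) = 2*x^2 - 5*x + 2.66*|x|
L = 4, alpha = 0.1009
Iteration 1: beta = 0.0, y = -4.5603 + 0.0*(-4.5603 + 4.5603) = -4.5603
  grad(y) = -23.2412, v = y - alpha*grad = -2.2153
  prox(v) = soft_thresh(-2.2153, 0.2684) = -1.9469
Iteration 2: beta = 0.3333, y = -1.9469 + 0.3333*(-1.9469 + 4.5603) = -1.0757
  grad(y) = -9.3029, v = y - alpha*grad = -0.1371
  prox(v) = soft_thresh(-0.1371, 0.2684) = 0.0
Iteration 3: beta = 0.5, y = 0.0 + 0.5*(0.0 + 1.9469) = 0.9734
  grad(y) = -1.1063, v = y - alpha*grad = 1.0851
  prox(v) = soft_thresh(1.0851, 0.2684) = 0.8167
f(x_3) = 2*0.8167^2 - 5*0.8167 + 2.66*|0.8167| = -0.5771


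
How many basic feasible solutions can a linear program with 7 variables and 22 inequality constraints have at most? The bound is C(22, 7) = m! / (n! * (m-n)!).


Each vertex corresponds to some choice of n active constraints out of m, so the number of vertices is at most C(m, n) = m! / (n!(m-n)!).
m = 22, n = 7
Numerator: 22 * 21 * 20 * 19 * 18 * 17 * 16
Denominator: 7! = 5040
C(22, 7) = 170544


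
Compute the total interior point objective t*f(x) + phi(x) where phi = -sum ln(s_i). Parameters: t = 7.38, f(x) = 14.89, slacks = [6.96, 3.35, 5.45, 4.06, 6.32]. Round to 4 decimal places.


Step 1: Compute log-barrier.
ln values: [1.9402, 1.209, 1.6956, 1.4012, 1.8437]
phi = -(1.9402 + 1.209 + 1.6956 + 1.4012 + 1.8437) = -8.0897
Step 2: Compute augmented objective.
t*f(x) = 7.38*14.89 = 109.8882
Total = 109.8882 - 8.0897 = 101.7985


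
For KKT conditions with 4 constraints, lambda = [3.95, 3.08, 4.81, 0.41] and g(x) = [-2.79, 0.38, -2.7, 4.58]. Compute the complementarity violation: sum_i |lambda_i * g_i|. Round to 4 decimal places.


KKT complementary slackness check:
lambda_1 * g_1 = 3.95 * -2.79 = -11.0205
lambda_2 * g_2 = 3.08 * 0.38 = 1.1704
lambda_3 * g_3 = 4.81 * -2.7 = -12.987
lambda_4 * g_4 = 0.41 * 4.58 = 1.8778
Total violation = 11.0205 + 1.1704 + 12.987 + 1.8778 = 27.0557


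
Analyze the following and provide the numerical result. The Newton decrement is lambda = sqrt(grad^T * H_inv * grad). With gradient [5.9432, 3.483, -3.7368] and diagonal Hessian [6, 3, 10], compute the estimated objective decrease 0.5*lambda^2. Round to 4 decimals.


Step 1: H is diagonal, so H^(-1) * g = [0.9905, 1.161, -0.3737].
Step 2: g^T H^(-1) g = sum_i g_i^2 / H_ii
  = (5.9432)^2/6 + (3.483)^2/3 + (-3.7368)^2/10
  = 5.8869 + 4.0438 + 1.3964 = 11.3271
Step 3: Objective decrease = 0.5 * g^T H^(-1) g = 5.6635


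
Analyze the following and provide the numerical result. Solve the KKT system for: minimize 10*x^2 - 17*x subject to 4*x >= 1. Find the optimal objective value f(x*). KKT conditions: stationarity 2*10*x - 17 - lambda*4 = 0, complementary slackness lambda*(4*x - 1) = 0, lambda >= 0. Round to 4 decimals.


Step 1: Try lambda = 0 (constraint inactive).
Stationarity: 2*10*x - 17 = 0
x* = 17/(2*10) = 0.85
Check constraint: 4*0.85 = 3.4 >= 1 -- satisfied.
Step 2: Compute optimal value.
f(x*) = 10*0.85^2 - 17*0.85 = -7.225


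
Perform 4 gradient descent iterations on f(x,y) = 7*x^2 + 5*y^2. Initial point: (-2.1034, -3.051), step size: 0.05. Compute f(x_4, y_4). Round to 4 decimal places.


Gradient descent on f(x,y) = 7*x^2 + 5*y^2.
Starting point: (-2.1034, -3.051), alpha = 0.05
Step 1: grad_x = 2*7*-2.1034 = -29.4476, grad_y = 2*5*-3.051 = -30.51
  x_1 = -2.1034 - 0.05*-29.4476 = -0.631
  y_1 = -3.051 - 0.05*-30.51 = -1.5255
Step 2: grad_x = 2*7*-0.631 = -8.8343, grad_y = 2*5*-1.5255 = -15.255
  x_2 = -0.631 - 0.05*-8.8343 = -0.1893
  y_2 = -1.5255 - 0.05*-15.255 = -0.7628
Step 3: grad_x = 2*7*-0.1893 = -2.6503, grad_y = 2*5*-0.7628 = -7.6275
  x_3 = -0.1893 - 0.05*-2.6503 = -0.0568
  y_3 = -0.7628 - 0.05*-7.6275 = -0.3814
Step 4: grad_x = 2*7*-0.0568 = -0.7951, grad_y = 2*5*-0.3814 = -3.8138
  x_4 = -0.0568 - 0.05*-0.7951 = -0.017
  y_4 = -0.3814 - 0.05*-3.8138 = -0.1907
f(-0.017, -0.1907) = 7*(-0.017)^2 + 5*(-0.1907)^2 = 0.1838


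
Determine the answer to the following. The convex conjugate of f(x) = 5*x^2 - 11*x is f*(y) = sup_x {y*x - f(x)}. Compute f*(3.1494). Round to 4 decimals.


f*(y) = sup_x {y*x - a*x^2 - b*x} = sup_x {(y-b)*x - a*x^2}
FOC: (y - b) - 2a*x = 0 => x* = (y - b)/(2a)
x* = (3.1494 + 11)/(2*5) = 1.4149
f*(3.1494) = (y-b)^2/(4a) = (3.1494 + 11)^2/(4*5)
= 200.2055/20 = 10.0103


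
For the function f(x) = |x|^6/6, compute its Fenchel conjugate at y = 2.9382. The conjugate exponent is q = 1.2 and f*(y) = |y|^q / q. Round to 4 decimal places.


The conjugate exponent q satisfies 1/p + 1/q = 1.
p = 6, so q = 6/(6 - 1) = 1.2
|y|^q = 2.9382^1.2 = 3.645
f*(2.9382) = 3.645 / 1.2 = 3.0375


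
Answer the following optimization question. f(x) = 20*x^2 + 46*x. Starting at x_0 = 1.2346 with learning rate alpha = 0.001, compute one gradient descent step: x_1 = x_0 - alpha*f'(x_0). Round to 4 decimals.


We compute the gradient at x_0 and apply the update.
f'(x) = 40*x + 46
f'(1.2346) = 40*1.2346 + 46 = 95.384
x_1 = 1.2346 - 0.001*95.384 = 1.1392


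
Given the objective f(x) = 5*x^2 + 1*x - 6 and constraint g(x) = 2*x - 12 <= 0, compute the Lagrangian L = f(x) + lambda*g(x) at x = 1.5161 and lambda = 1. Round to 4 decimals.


Step 1: Evaluate f(x).
f(1.5161) = 5*1.5161^2 + 1*1.5161 - 6 = 7.0089
Step 2: Evaluate g(x).
g(1.5161) = 2*1.5161 - 12 = -8.9678
Step 3: Compute Lagrangian.
L = 7.0089 + 1*-8.9678 = -1.9589


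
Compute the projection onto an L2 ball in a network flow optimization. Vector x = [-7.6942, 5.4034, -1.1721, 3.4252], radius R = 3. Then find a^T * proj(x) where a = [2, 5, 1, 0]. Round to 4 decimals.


Step 1: Compute ||x|| (intermediates to 6 decimals).
||x|| = sqrt((-7.6942)^2 + 5.4034^2 + (-1.1721)^2 + 3.4252^2) = 10.074883
Step 2: Project.
Since ||x|| > R, scale = R/||x|| = 3/10.074883 = 0.29777, proj(x) = scale * x
proj(x) = [-2.291102, 1.60897, -0.349016, 1.019922]
Step 3: Dot product.
a^T * proj(x) = 2*(-2.291102) + 5*1.60897 + 1*(-0.349016) + 0*1.019922 = 3.1136


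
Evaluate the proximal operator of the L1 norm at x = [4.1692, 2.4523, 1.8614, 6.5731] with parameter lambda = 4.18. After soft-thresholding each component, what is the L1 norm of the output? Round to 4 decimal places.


Soft-thresholding with lambda = 4.18:
prox(4.1692) = sign(4.1692)*max(|4.1692| - 4.18, 0) = 0.0
prox(2.4523) = sign(2.4523)*max(|2.4523| - 4.18, 0) = 0.0
prox(1.8614) = sign(1.8614)*max(|1.8614| - 4.18, 0) = 0.0
prox(6.5731) = sign(6.5731)*max(|6.5731| - 4.18, 0) = 2.3931
prox(x) = [0.0, 0.0, 0.0, 2.3931]
||prox(x)||_1 = 0.0 + 0.0 + 0.0 + 2.3931 = 2.3931


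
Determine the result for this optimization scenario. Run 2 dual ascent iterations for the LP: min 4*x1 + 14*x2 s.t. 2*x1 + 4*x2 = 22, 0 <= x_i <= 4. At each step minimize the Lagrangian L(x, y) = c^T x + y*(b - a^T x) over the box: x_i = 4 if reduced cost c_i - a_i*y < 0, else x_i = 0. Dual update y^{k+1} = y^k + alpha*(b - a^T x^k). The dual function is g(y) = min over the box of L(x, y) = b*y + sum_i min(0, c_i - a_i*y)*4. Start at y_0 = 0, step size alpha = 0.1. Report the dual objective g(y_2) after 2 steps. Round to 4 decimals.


Dual ascent for LP: min 4*x1 + 14*x2, 2*x1 + 4*x2 = 22, 0 <= x_i <= 4
Step 1: y^k = 0.0, reduced costs: (4.0, 14.0)
  x^k = (0.0, 0.0), subgradient = b - a^T x = 22.0
  y^{k+1} = 0.0 + 0.1*22.0 = 2.2
Step 2: y^k = 2.2, reduced costs: (-0.4, 5.2)
  x^k = (4.0, 0.0), subgradient = b - a^T x = 14.0
  y^{k+1} = 2.2 + 0.1*14.0 = 3.6
Dual objective at y_2 = 3.6: reduced costs (-3.2, -0.4), box minimizer x = (4.0, 4.0)
g(y_2) = b*y + (c1 - a1*y)*x1 + (c2 - a2*y)*x2 = 22*3.6 + (-3.2)*4.0 + (-0.4)*4.0 = 79.2 - 12.8 - 1.6 = 64.8


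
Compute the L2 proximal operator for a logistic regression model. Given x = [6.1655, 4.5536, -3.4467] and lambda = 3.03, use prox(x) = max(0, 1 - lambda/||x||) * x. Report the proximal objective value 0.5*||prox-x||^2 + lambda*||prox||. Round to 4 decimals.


Step 1: Compute ||x||.
||x|| = 8.4041
Step 2: Compute scaling factor.
scale = max(0, 1 - 3.03/8.4041) = 0.6395
Step 3: prox(x) = [3.9426, 2.9118, -2.204]
||prox(x)|| = 5.3741
Step 4: Proximal objective.
0.5*||prox-x||^2 = 4.5905
lambda*||prox|| = 16.2835
Total = 20.8739


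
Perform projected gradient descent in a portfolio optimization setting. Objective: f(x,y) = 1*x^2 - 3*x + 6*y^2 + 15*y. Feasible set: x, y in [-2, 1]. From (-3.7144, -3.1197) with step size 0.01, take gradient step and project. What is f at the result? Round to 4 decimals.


Step 1: Compute gradient at (-3.7144, -3.1197).
grad_x = 2*1*-3.7144 - 3 = -10.4288
grad_y = 2*6*-3.1197 + 15 = -22.4364
Step 2: Gradient step.
x_raw = -3.7144 - 0.01*-10.4288 = -3.6101
y_raw = -3.1197 - 0.01*-22.4364 = -2.8953
Step 3: Project onto [-2, 1].
x_proj = clip(-3.6101) = -2.0
y_proj = clip(-2.8953) = -2.0
Step 4: Evaluate f.
f(-2.0, -2.0) = 4.0


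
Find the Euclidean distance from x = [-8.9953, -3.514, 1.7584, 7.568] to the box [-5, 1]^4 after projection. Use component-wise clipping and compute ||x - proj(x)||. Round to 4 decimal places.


Project each component onto [-5, 1].
clip(-8.9953) = -5.0, clip(-3.514) = -3.514, clip(1.7584) = 1.0, clip(7.568) = 1.0
Projection = [-5.0, -3.514, 1.0, 1.0]
Squared diffs: [15.9624, 0.0, 0.5752, 43.1386]
Distance = sqrt(59.6762) = 7.725


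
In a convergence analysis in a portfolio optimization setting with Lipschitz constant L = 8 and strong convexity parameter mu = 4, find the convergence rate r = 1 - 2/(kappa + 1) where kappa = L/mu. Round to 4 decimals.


Step 1: Compute the condition number.
kappa = L/mu = 8/4 = 2.0
Step 2: Compute the convergence rate.
r = 1 - 2/(kappa + 1) = 1 - 2*mu/(L + mu) = (L - mu)/(L + mu) = 4/12 = 0.3333


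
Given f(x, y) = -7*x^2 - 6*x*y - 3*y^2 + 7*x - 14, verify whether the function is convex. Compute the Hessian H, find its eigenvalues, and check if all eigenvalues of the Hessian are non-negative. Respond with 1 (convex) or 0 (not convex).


The Hessian of f(x,y) = -7*x^2 - 6*x*y - 3*y^2 + 7*x - 14 is:
H = [[-14, -6], [-6, -6]]
Trace = -14 - 6 = -20
Determinant = -14*-6 - (-6)^2 = 48
Discriminant = (-20)^2 - 4*48 = 208.0
Eigenvalues: lambda_1 = -17.2111, lambda_2 = -2.7889
The function is not convex.

0


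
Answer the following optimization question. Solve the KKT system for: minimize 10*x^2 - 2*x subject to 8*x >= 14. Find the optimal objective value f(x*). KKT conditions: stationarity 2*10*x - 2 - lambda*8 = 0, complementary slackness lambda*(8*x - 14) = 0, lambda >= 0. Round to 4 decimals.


Step 1: Try lambda = 0 (constraint inactive).
x_unc = 2/(2*10) = 0.1
Check: 8*0.1 = 0.8 < 14 -- violated!
Step 2: Constraint must be active: 8*x = 14
x* = 14/8 = 1.75
lambda = (2*10*1.75 - 2)/8 = 4.125
Step 3: Compute optimal value.
f(x*) = 10*1.75^2 - 2*1.75 = 27.125


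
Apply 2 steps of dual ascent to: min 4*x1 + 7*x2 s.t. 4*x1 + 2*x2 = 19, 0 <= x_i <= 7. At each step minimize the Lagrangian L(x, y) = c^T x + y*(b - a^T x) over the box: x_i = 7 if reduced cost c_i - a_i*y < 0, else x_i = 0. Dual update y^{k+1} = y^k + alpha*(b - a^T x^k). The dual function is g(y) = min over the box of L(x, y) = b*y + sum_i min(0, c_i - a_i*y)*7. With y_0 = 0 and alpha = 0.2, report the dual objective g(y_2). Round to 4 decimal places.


Dual ascent for LP: min 4*x1 + 7*x2, 4*x1 + 2*x2 = 19, 0 <= x_i <= 7
Step 1: y^k = 0.0, reduced costs: (4.0, 7.0)
  x^k = (0.0, 0.0), subgradient = b - a^T x = 19.0
  y^{k+1} = 0.0 + 0.2*19.0 = 3.8
Step 2: y^k = 3.8, reduced costs: (-11.2, -0.6)
  x^k = (7.0, 7.0), subgradient = b - a^T x = -23.0
  y^{k+1} = 3.8 + 0.2*-23.0 = -0.8
Dual objective at y_2 = -0.8: reduced costs (7.2, 8.6), box minimizer x = (0.0, 0.0)
g(y_2) = b*y + (c1 - a1*y)*x1 + (c2 - a2*y)*x2 = 19*(-0.8) + 7.2*0.0 + 8.6*0.0 = -15.2 + 0.0 + 0.0 = -15.2


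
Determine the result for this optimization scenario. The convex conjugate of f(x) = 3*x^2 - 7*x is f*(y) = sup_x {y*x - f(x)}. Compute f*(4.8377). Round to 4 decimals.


f*(y) = sup_x {y*x - a*x^2 - b*x} = sup_x {(y-b)*x - a*x^2}
FOC: (y - b) - 2a*x = 0 => x* = (y - b)/(2a)
x* = (4.8377 + 7)/(2*3) = 1.973
f*(4.8377) = (y-b)^2/(4a) = (4.8377 + 7)^2/(4*3)
= 140.1311/12 = 11.6776


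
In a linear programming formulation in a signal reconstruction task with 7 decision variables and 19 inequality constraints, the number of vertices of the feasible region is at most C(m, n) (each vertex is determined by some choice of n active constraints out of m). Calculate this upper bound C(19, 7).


Each vertex corresponds to some choice of n active constraints out of m, so the number of vertices is at most C(m, n) = m! / (n!(m-n)!).
m = 19, n = 7
Numerator: 19 * 18 * 17 * 16 * 15 * 14 * 13
Denominator: 7! = 5040
C(19, 7) = 50388


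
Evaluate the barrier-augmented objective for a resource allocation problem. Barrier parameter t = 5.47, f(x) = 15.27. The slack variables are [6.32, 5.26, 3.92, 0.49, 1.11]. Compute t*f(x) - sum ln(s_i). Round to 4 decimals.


Step 1: Compute log-barrier.
ln values: [1.8437, 1.6601, 1.3661, -0.7133, 0.1044]
phi = -(1.8437 + 1.6601 + 1.3661 - 0.7133 + 0.1044) = -4.261
Step 2: Compute augmented objective.
t*f(x) = 5.47*15.27 = 83.5269
Total = 83.5269 - 4.261 = 79.2659


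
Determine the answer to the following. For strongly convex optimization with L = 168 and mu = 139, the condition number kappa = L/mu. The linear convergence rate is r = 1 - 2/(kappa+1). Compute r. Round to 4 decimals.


Step 1: Compute the condition number.
kappa = L/mu = 168/139 = 1.2086
Step 2: Compute the convergence rate.
r = 1 - 2/(kappa + 1) = 1 - 2*mu/(L + mu) = (L - mu)/(L + mu) = 29/307 = 0.0945


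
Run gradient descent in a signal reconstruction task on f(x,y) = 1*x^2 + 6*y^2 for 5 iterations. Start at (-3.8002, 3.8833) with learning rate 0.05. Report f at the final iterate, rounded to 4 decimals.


Gradient descent on f(x,y) = 1*x^2 + 6*y^2.
Starting point: (-3.8002, 3.8833), alpha = 0.05
Step 1: grad_x = 2*1*-3.8002 = -7.6004, grad_y = 2*6*3.8833 = 46.5996
  x_1 = -3.8002 - 0.05*-7.6004 = -3.4202
  y_1 = 3.8833 - 0.05*46.5996 = 1.5533
Step 2: grad_x = 2*1*-3.4202 = -6.8404, grad_y = 2*6*1.5533 = 18.6398
  x_2 = -3.4202 - 0.05*-6.8404 = -3.0782
  y_2 = 1.5533 - 0.05*18.6398 = 0.6213
Step 3: grad_x = 2*1*-3.0782 = -6.1563, grad_y = 2*6*0.6213 = 7.4559
  x_3 = -3.0782 - 0.05*-6.1563 = -2.7703
  y_3 = 0.6213 - 0.05*7.4559 = 0.2485
Step 4: grad_x = 2*1*-2.7703 = -5.5407, grad_y = 2*6*0.2485 = 2.9824
  x_4 = -2.7703 - 0.05*-5.5407 = -2.4933
  y_4 = 0.2485 - 0.05*2.9824 = 0.0994
Step 5: grad_x = 2*1*-2.4933 = -4.9866, grad_y = 2*6*0.0994 = 1.1929
  x_5 = -2.4933 - 0.05*-4.9866 = -2.244
  y_5 = 0.0994 - 0.05*1.1929 = 0.0398
f(-2.244, 0.0398) = 1*(-2.244)^2 + 6*0.0398^2 = 5.0449


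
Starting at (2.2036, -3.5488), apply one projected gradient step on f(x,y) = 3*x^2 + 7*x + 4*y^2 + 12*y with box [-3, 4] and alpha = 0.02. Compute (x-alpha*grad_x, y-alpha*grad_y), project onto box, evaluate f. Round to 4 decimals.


Step 1: Compute gradient at (2.2036, -3.5488).
grad_x = 2*3*2.2036 + 7 = 20.2216
grad_y = 2*4*-3.5488 + 12 = -16.3904
Step 2: Gradient step.
x_raw = 2.2036 - 0.02*20.2216 = 1.7992
y_raw = -3.5488 - 0.02*-16.3904 = -3.221
Step 3: Project onto [-3, 4].
x_proj = clip(1.7992) = 1.7992
y_proj = clip(-3.221) = -3.0
Step 4: Evaluate f.
f(1.7992, -3.0) = 22.3052


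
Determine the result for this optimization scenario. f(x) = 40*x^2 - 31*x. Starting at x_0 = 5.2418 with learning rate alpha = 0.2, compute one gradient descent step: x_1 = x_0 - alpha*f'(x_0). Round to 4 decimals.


We compute the gradient at x_0 and apply the update.
f'(x) = 80*x - 31
f'(5.2418) = 80*5.2418 - 31 = 388.344
x_1 = 5.2418 - 0.2*388.344 = -72.427


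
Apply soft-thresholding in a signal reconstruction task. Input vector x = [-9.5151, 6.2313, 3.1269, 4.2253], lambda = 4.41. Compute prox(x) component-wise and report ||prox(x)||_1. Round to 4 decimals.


Soft-thresholding with lambda = 4.41:
prox(-9.5151) = sign(-9.5151)*max(|-9.5151| - 4.41, 0) = -5.1051
prox(6.2313) = sign(6.2313)*max(|6.2313| - 4.41, 0) = 1.8213
prox(3.1269) = sign(3.1269)*max(|3.1269| - 4.41, 0) = 0.0
prox(4.2253) = sign(4.2253)*max(|4.2253| - 4.41, 0) = 0.0
prox(x) = [-5.1051, 1.8213, 0.0, 0.0]
||prox(x)||_1 = 5.1051 + 1.8213 + 0.0 + 0.0 = 6.9264


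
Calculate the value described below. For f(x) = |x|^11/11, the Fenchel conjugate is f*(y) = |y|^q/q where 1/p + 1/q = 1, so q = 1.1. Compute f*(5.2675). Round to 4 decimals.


The conjugate exponent q satisfies 1/p + 1/q = 1.
p = 11, so q = 11/(11 - 1) = 1.1
|y|^q = 5.2675^1.1 = 6.2196
f*(5.2675) = 6.2196 / 1.1 = 5.6542
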